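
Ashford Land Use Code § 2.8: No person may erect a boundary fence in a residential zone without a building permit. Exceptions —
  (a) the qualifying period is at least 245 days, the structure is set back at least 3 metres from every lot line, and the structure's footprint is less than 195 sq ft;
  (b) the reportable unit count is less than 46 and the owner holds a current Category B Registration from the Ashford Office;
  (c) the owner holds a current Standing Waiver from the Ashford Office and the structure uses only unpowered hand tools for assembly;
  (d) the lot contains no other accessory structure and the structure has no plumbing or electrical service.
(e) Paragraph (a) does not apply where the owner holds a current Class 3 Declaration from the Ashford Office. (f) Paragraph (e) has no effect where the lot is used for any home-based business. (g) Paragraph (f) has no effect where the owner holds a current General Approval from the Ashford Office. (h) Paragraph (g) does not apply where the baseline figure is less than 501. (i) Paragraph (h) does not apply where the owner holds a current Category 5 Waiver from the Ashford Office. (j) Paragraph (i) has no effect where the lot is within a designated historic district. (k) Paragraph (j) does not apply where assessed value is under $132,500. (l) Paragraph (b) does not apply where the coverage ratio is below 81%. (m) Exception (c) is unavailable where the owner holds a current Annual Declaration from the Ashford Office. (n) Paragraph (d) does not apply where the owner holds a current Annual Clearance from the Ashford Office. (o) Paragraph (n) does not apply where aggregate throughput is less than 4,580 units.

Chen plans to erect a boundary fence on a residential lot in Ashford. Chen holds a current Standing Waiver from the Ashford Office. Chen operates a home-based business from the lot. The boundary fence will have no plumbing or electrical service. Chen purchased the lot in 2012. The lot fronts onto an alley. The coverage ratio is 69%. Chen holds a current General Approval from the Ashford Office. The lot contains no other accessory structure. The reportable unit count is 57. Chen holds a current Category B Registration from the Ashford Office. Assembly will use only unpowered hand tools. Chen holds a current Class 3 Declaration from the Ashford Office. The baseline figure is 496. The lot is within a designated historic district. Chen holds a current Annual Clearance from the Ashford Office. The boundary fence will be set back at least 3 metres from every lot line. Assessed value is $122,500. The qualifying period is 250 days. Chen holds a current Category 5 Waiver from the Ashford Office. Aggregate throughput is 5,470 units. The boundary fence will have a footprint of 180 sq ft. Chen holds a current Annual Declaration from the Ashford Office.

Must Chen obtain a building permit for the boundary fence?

All of (a)'s requirements are met (the qualifying period is 250 days, meeting the 245 days threshold; the setback is at least 3 m on every side; the structure's footprint is 180 sq ft, less than the 195 sq ft limit). But applying paragraphs (e)–(k): (e) is engaged — a current Class 3 Declaration is held. (f) would limit (e) — a home-based business operates on the lot — but (g) sets (f) aside: (g) applies — a current General Approval is held. (h) would limit (g) — the baseline figure is 496, less than the 501 limit — but (i) sets (h) aside: (i) operates against (h): a current Category 5 Waiver is held. (j) would limit (i) — the lot is in a historic district — but (k) sets (j) aside: (k) operates against (j): assessed value is $122,500, under the $132,500 limit. So (a) is unavailable.
Exception (b) requires that the reportable unit count is less than 46; but the reportable unit count is 57, not less than 46, so (b) is unavailable.
All of (c)'s requirements are met (a current Standing Waiver is held; assembly uses only hand tools). However, paragraph (m) must be considered: (m) operates against (c): a current Annual Declaration is held. Exception (c) does not apply.
All of (d)'s requirements are met (the lot has no other accessory structure; there is no plumbing or electrical service). Turning to paragraphs (n)–(o): (n) operates against (d): a current Annual Clearance is held. (o) does not operate here (aggregate throughput is 5,470 units, not less than 4,580 units), so (n) stands. Exception (d) does not apply.
No exception is made out. Chen falls within the general rule.

Yes — Chen must obtain a building permit.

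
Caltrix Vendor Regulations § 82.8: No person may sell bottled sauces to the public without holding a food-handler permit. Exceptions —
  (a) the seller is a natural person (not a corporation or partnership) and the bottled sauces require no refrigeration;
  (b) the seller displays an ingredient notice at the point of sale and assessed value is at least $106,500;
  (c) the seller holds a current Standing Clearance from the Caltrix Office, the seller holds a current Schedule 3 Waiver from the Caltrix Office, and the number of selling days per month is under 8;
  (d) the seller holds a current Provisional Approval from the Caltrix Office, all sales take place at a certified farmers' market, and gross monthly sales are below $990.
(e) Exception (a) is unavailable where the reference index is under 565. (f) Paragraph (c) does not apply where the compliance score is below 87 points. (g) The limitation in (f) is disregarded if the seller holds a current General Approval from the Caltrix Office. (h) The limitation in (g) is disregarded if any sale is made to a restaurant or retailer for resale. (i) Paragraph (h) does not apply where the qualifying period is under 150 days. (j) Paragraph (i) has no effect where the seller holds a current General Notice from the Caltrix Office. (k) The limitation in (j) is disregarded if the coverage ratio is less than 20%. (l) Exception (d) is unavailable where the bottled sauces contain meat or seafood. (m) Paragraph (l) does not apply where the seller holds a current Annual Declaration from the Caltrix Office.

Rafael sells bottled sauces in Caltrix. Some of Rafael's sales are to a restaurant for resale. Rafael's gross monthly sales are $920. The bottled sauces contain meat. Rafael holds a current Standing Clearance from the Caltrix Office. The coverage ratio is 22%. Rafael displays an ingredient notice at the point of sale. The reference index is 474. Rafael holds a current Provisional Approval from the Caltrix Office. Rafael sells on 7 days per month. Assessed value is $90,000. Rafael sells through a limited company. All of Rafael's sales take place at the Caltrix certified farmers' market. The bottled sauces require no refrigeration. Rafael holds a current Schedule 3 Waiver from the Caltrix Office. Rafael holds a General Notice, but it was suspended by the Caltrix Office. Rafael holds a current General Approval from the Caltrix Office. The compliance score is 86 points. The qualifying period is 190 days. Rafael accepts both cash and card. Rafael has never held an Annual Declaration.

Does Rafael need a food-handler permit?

Yes — Rafael must hold a food-handler permit.

Exception (a) requires that the seller is a natural person (not a corporation or partnership); but the seller operates through a limited company, so (a) is unavailable.
Exception (b) requires that assessed value is at least $106,500; but assessed value is $90,000, short of $106,500, so (b) is unavailable.
Exception (c) is satisfied on its face — a current Standing Clearance is held; a current Schedule 3 Waiver is held; the number of selling days per month is 7, under the 8 limit. But: (f) operates against (c): the compliance score is 86 points, below the 87 points limit. (g) would limit (f) — a current General Approval is held — but (h) sets (g) aside: (h) operates against (g): some sales are to a restaurant for resale. (i), which would lift (h), is not engaged — the qualifying period is 190 days, not under 150 days. Exception (c) does not apply.
All of (d)'s requirements are met (a current Provisional Approval is held; all sales are at a certified farmers' market; gross monthly sales are $920, below the $990 limit). Turning to paragraphs (l)–(m): (l) operates against (d): the bottled sauces contain meat. (m) does not operate here (no current Annual Declaration is held), so (l) stands. (d) is therefore removed.
Every exception is unavailable, so the rule governs.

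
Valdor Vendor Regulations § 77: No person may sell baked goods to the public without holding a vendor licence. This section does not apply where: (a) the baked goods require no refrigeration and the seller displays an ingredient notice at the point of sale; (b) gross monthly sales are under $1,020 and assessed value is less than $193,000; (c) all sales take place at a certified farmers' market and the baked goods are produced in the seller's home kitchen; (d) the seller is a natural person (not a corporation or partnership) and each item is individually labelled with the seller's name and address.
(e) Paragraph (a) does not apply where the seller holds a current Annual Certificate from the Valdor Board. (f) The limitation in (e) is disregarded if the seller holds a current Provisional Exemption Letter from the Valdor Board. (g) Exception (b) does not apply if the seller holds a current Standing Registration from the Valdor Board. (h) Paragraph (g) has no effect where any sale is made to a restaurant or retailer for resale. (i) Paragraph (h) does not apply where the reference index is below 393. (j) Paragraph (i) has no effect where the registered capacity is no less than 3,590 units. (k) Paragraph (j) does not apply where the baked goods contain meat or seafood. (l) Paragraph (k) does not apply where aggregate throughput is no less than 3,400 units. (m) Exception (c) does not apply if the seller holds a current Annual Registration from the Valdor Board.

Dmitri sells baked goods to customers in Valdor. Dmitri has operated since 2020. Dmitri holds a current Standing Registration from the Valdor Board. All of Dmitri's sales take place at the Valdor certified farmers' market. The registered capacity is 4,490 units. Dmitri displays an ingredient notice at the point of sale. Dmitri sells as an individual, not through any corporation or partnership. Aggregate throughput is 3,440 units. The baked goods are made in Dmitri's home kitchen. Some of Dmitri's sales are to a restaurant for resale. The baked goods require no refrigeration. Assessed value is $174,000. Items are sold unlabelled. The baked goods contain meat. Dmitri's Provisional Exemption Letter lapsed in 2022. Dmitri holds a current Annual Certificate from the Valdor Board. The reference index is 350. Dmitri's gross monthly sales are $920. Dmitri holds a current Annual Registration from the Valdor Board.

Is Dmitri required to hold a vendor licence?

Exception (a) is satisfied on its face — the baked goods are shelf-stable; an ingredient notice is displayed. However, paragraphs (e)–(f) must be considered: (e) is triggered — a current Annual Certificate is held. (f), which would lift (e), is not triggered — no current Provisional Exemption Letter is held. Exception (a) does not apply.
Exception (b)'s conditions are all satisfied: gross monthly sales are $920, under the $1,020 limit; assessed value is $174,000, less than the $193,000 limit. Applying paragraphs (g)–(l): (g) is engaged (a current Standing Registration is held), but is displaced by (h): (h) is engaged — some sales are to a restaurant for resale. (i) is triggered (the reference index is 350, below the 393 limit), but is displaced by (j): (j) is engaged — the registered capacity is 4,490 units, meeting the 3,590 units threshold. (k) would limit (j) — the baked goods contain meat — but (l) sets (k) aside: (l) operates against (k): aggregate throughput is 3,440 units, meeting the 3,400 units threshold. Exception (b) stands.
Exception (c) is satisfied on its face — all sales are at a certified farmers' market; the baked goods are home-kitchen produced. However, paragraph (m) must be considered: (m) operates — a current Annual Registration is held. (c) is therefore removed.
Exception (d) fails — items are sold unlabelled.

No — exception (b) applies; Dmitri is not required to hold a vendor licence.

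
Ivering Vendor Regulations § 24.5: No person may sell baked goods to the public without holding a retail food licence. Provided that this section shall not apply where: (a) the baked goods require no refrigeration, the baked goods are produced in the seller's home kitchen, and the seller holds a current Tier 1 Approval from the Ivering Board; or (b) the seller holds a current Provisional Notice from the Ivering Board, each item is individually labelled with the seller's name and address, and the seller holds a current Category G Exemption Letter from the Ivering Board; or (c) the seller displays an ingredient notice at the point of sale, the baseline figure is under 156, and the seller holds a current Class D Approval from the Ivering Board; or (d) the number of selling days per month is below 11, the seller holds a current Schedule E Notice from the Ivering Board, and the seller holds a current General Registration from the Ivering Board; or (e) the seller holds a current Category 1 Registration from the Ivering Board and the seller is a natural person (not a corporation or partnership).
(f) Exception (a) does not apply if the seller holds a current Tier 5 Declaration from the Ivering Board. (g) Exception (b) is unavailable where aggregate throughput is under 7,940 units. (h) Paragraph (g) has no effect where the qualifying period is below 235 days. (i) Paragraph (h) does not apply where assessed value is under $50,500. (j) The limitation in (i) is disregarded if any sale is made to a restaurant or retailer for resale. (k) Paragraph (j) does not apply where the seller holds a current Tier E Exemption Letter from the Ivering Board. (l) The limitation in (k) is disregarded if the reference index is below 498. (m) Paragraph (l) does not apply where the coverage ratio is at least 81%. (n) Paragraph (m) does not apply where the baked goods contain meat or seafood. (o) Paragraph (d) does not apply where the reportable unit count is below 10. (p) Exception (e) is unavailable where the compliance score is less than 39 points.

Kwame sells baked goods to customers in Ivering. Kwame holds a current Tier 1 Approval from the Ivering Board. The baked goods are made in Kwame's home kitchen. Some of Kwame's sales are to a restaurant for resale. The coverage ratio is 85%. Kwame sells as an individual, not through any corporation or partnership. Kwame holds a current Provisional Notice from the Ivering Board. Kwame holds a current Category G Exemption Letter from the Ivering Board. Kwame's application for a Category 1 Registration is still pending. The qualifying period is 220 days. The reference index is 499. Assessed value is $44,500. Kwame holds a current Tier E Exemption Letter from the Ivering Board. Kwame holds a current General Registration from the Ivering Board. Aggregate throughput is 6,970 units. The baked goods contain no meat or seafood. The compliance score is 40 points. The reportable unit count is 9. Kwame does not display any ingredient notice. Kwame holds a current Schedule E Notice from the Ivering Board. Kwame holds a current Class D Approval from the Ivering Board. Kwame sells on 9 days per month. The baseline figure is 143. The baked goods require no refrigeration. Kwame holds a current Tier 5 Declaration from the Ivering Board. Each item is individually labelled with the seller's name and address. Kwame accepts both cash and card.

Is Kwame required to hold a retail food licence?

Yes — Kwame must hold a retail food licence.

All of (a)'s requirements are met (the baked goods are shelf-stable; the baked goods are home-kitchen produced; a current Tier 1 Approval is held). However, paragraph (f) must be considered: (f) is engaged — a current Tier 5 Declaration is held. So (a) is unavailable.
Exception (b)'s conditions are all satisfied: a current Provisional Notice is held; items are individually labelled; a current Category G Exemption Letter is held. Turning to paragraphs (g)–(n): (g) operates against (b): aggregate throughput is 6,970 units, under the 7,940 units limit. (h) would limit (g) — the qualifying period is 220 days, below the 235 days limit — but (i) sets (h) aside: (i) operates against (h): assessed value is $44,500, under the $50,500 limit. (j) would limit (i) — some sales are to a restaurant for resale — but (k) sets (j) aside: (k) operates against (j): a current Tier E Exemption Letter is held. (l), which would lift (k), is not engaged — the reference index is 499, not below 498. (b) is therefore removed.
Exception (c) does not apply: no ingredient notice is displayed.
Exception (d) is satisfied on its face — the number of selling days per month is 9, below the 11 limit; a current Schedule E Notice is held; a current General Registration is held. However, paragraph (o) must be considered: (o) operates against (d): the reportable unit count is 9, below the 10 limit. (d) is therefore removed.
Exception (e) fails — no current Category 1 Registration is held.
No exception displaces § 24.5.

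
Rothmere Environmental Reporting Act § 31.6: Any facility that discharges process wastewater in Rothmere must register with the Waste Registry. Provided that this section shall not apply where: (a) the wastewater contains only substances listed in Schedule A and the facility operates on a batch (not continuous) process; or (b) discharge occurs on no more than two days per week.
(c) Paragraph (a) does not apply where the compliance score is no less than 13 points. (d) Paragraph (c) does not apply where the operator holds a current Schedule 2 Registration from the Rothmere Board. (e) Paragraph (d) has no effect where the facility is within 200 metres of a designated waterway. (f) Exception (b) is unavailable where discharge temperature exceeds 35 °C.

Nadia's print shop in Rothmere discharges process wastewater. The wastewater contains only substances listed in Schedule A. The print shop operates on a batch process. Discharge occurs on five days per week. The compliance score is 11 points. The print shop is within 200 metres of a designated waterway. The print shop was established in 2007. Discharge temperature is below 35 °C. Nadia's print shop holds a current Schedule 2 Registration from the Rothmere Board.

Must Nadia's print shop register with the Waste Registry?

No — exception (a) applies; Nadia's print shop is not required to register with the Waste Registry.

Exception (a)'s conditions are all satisfied: the wastewater is Schedule-A-only; the facility operates on a batch process. Applying paragraphs (c)–(e): (c), which would limit (a), is not engaged: the compliance score is 11 points, short of 13 points. (a) remains available.
Exception (b) does not apply: discharge occurs on five days per week.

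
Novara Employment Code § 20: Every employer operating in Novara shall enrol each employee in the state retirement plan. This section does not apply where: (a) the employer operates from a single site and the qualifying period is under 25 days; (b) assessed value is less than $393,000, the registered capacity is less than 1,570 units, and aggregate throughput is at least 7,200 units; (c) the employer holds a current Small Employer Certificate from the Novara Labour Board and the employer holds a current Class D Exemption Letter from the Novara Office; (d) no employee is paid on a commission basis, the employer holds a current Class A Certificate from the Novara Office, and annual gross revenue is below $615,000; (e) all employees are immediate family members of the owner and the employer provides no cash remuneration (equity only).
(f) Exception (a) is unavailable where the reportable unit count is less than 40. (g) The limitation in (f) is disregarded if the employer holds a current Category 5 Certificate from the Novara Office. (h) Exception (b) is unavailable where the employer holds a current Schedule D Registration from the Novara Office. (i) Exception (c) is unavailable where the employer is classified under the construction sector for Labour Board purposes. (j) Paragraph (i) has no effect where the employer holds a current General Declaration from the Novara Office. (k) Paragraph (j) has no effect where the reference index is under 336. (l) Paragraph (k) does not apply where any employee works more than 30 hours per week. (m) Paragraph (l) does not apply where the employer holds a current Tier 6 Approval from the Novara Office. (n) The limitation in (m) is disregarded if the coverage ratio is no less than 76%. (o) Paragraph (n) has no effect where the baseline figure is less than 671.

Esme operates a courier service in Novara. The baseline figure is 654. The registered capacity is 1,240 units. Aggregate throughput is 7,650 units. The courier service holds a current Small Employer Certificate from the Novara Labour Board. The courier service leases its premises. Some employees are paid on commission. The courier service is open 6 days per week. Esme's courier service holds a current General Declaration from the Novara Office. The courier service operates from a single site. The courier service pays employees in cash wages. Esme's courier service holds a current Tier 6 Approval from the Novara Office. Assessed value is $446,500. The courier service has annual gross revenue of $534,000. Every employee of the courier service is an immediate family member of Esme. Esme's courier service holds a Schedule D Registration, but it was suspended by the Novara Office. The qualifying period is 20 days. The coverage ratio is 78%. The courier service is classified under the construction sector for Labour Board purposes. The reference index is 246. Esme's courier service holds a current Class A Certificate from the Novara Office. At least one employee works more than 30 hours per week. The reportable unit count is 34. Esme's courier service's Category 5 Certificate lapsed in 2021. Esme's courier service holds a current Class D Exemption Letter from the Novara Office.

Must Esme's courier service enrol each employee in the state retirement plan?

Yes — Esme's courier service must enrol each employee in the state retirement plan.

Exception (a) is satisfied on its face — the employer operates from a single site; the qualifying period is 20 days, under the 25 days limit. But: (f) is triggered — the reportable unit count is 34, less than the 40 limit. (g), which would lift (f), is not triggered — the Category 5 Certificate is not current. (a) is therefore removed.
Exception (b) fails — assessed value is $446,500, not less than $393,000.
All of (c)'s requirements are met (a current Small Employer Certificate is held; a current Class D Exemption Letter is held). But: (i) applies — the courier service is classified under the construction sector. (j) is triggered (a current General Declaration is held), but is overridden by (k): (k) is triggered — the reference index is 246, under the 336 limit. (l) would limit (k) — at least one employee exceeds 30 hours/week — but (m) sets (l) aside: (m) applies — a current Tier 6 Approval is held. (n) would limit (m) — the coverage ratio is 78%, meeting the 76% threshold — but (o) sets (n) aside: (o) operates against (n): the baseline figure is 654, less than the 671 limit. Exception (c) does not apply.
Exception (d) fails — some employees are paid on commission.
Exception (e) does not apply: employees are paid cash wages.
No exception applies. The general rule governs.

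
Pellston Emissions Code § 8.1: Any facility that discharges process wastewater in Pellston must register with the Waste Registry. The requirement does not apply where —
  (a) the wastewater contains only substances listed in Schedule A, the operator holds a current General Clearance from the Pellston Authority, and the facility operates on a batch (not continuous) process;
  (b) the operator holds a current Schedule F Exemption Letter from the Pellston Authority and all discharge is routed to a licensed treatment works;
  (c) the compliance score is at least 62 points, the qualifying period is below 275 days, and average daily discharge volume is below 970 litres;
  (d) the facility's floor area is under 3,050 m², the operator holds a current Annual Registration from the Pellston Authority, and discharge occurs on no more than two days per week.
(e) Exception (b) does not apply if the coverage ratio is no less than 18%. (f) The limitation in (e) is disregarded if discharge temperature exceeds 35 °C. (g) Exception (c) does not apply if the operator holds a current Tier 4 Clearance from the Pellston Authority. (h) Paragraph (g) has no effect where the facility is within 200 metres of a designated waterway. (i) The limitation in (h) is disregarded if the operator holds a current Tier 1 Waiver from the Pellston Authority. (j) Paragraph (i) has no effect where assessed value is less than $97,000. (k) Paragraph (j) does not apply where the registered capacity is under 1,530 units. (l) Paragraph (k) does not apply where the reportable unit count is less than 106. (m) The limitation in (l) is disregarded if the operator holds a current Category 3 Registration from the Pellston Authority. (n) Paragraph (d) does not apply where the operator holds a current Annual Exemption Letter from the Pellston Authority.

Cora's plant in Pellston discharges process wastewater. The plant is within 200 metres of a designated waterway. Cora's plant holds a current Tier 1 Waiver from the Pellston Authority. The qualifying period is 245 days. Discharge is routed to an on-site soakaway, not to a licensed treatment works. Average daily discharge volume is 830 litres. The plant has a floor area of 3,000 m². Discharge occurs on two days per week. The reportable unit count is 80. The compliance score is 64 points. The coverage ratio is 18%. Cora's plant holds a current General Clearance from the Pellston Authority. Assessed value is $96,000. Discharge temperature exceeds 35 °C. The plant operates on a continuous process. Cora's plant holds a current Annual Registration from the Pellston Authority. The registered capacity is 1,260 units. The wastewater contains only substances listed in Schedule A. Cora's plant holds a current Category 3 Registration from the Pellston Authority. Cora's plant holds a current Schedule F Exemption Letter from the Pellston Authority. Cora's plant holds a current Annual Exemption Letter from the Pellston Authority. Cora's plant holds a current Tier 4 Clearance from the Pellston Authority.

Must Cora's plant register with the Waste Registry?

Yes — Cora's plant must register with the Waste Registry.

Exception (a) fails — the facility operates on a continuous process.
Exception (b) does not apply: discharge is not routed to a licensed treatment works.
Exception (c)'s conditions are all satisfied: the compliance score is 64 points, meeting the 62 points threshold; the qualifying period is 245 days, below the 275 days limit; average daily discharge volume is 830 litres, below the 970 litres limit. However, paragraphs (g)–(m) must be considered: (g) operates against (c): a current Tier 4 Clearance is held. (h) applies (the plant is within 200 m of a designated waterway), but is overridden by (i): (i) operates against (h): a current Tier 1 Waiver is held. (j) would limit (i) — assessed value is $96,000, less than the $97,000 limit — but (k) sets (j) aside: (k) operates against (j): the registered capacity is 1,260 units, under the 1,530 units limit. (l) would limit (k) — the reportable unit count is 80, less than the 106 limit — but (m) sets (l) aside: (m) operates against (l): a current Category 3 Registration is held. So (c) is unavailable.
Exception (d)'s conditions are all satisfied: the facility's floor area is 3,000 m², under the 3,050 m² limit; a current Annual Registration is held; discharge occurs on no more than two days per week. But applying paragraph (n): (n) operates against (d): a current Annual Exemption Letter is held. Exception (d) does not apply.
Every exception is unavailable, so the rule governs.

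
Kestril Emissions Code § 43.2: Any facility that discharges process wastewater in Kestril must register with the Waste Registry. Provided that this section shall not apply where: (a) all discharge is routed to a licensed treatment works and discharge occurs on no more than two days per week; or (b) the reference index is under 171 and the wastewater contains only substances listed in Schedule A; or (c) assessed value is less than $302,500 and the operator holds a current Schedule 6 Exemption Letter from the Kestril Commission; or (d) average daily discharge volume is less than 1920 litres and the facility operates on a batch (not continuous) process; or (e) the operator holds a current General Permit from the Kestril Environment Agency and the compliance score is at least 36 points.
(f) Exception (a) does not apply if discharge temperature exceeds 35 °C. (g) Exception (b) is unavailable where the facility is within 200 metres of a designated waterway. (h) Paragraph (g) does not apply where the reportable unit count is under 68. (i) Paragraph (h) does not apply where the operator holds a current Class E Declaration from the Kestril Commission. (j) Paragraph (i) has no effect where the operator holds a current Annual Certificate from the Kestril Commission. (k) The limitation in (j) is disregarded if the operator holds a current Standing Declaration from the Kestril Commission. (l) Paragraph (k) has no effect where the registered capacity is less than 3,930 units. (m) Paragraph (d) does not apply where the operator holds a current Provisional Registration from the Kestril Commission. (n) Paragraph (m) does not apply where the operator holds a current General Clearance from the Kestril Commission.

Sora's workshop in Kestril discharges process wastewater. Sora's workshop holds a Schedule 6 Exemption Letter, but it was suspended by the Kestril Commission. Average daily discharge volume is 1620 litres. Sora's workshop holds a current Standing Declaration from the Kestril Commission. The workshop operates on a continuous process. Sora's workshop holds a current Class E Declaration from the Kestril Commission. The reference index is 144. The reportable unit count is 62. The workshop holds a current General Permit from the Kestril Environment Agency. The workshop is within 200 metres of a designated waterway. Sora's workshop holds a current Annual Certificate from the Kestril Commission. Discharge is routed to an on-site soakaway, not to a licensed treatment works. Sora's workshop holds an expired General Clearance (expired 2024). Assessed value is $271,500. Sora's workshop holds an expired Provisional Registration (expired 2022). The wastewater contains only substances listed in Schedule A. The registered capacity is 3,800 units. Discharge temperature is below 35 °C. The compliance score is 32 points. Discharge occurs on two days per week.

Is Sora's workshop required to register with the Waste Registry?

No — exception (b) applies; Sora's workshop is not required to register with the Waste Registry.

Exception (a) requires that all discharge is routed to a licensed treatment works; but discharge is not routed to a licensed treatment works, so (a) is unavailable.
Exception (b)'s conditions are all satisfied: the reference index is 144, under the 171 limit; the wastewater is Schedule-A-only. Applying paragraphs (g)–(l): (g) operates (the workshop is within 200 m of a designated waterway), but yields to (h): (h) operates against (g): the reportable unit count is 62, under the 68 limit. (i) would limit (h) — a current Class E Declaration is held — but (j) sets (i) aside: (j) operates — a current Annual Certificate is held. (k) applies (a current Standing Declaration is held), but is overridden by (l): (l) is engaged — the registered capacity is 3,800 units, less than the 3,930 units limit. (b) remains available.
Exception (c) fails — there is no Schedule 6 Exemption Letter in force.
Exception (d) fails — the facility operates on a continuous process.
Exception (e) does not apply: the compliance score is 32 points, short of 36 points.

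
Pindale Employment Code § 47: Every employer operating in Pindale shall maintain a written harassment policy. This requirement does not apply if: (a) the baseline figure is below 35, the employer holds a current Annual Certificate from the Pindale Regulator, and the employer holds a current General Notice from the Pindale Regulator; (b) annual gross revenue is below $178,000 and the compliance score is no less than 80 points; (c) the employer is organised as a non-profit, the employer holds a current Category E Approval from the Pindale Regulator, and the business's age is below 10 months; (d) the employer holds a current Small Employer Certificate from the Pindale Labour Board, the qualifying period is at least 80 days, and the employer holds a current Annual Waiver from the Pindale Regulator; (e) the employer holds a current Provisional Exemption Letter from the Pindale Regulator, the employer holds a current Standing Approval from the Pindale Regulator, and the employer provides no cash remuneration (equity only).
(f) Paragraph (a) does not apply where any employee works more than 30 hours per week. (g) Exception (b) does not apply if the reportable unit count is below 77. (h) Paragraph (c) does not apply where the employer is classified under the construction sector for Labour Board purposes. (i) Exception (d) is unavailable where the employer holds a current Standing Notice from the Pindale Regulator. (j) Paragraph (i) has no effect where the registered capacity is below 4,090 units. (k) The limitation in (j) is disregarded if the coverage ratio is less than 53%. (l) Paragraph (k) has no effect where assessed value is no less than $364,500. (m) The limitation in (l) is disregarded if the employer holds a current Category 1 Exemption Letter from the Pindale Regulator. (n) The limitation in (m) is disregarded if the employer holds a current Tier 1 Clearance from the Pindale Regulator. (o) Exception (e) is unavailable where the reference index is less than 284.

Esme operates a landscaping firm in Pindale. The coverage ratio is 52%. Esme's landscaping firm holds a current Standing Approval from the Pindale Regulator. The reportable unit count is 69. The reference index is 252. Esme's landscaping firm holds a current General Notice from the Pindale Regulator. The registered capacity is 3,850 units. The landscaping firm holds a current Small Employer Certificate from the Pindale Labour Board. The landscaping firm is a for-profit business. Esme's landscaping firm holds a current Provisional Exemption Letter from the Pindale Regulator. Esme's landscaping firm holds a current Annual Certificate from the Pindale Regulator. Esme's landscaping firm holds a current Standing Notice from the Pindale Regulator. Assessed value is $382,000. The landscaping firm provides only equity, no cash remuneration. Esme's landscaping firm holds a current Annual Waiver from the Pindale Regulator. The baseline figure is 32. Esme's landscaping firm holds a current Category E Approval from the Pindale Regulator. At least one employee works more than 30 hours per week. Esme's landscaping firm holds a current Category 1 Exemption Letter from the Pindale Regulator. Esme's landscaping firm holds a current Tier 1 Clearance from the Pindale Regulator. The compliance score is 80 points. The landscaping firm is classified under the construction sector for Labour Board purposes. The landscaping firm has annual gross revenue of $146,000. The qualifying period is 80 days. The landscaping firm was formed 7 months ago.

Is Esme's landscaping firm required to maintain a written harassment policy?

No — exception (d) applies; Esme's landscaping firm is not required to maintain a written harassment policy.

Exception (a) is satisfied on its face — the baseline figure is 32, below the 35 limit; a current Annual Certificate is held; a current General Notice is held. But applying paragraph (f): (f) operates against (a): at least one employee exceeds 30 hours/week. Exception (a) does not apply.
Exception (b)'s conditions are all satisfied: annual gross revenue is $146,000, below the $178,000 limit; the compliance score is 80 points, meeting the 80 points threshold. However, paragraph (g) must be considered: (g) applies — the reportable unit count is 69, below the 77 limit. Exception (b) does not apply.
Exception (c) fails — the employer is for-profit.
All of (d)'s requirements are met (a current Small Employer Certificate is held; the qualifying period is 80 days, meeting the 80 days threshold; a current Annual Waiver is held). Considering the limiting provisions: (i) would limit (d) — a current Standing Notice is held — but (j) sets (i) aside: (j) is triggered — the registered capacity is 3,850 units, below the 4,090 units limit. (k) would limit (j) — the coverage ratio is 52%, less than the 53% limit — but (l) sets (k) aside: (l) operates against (k): assessed value is $382,000, meeting the $364,500 threshold. (m) would limit (l) — a current Category 1 Exemption Letter is held — but (n) sets (m) aside: (n) operates — a current Tier 1 Clearance is held. So (d) applies.
All of (e)'s requirements are met (a current Provisional Exemption Letter is held; a current Standing Approval is held; remuneration is equity-only). But applying paragraph (o): (o) applies — the reference index is 252, less than the 284 limit. So (e) is unavailable.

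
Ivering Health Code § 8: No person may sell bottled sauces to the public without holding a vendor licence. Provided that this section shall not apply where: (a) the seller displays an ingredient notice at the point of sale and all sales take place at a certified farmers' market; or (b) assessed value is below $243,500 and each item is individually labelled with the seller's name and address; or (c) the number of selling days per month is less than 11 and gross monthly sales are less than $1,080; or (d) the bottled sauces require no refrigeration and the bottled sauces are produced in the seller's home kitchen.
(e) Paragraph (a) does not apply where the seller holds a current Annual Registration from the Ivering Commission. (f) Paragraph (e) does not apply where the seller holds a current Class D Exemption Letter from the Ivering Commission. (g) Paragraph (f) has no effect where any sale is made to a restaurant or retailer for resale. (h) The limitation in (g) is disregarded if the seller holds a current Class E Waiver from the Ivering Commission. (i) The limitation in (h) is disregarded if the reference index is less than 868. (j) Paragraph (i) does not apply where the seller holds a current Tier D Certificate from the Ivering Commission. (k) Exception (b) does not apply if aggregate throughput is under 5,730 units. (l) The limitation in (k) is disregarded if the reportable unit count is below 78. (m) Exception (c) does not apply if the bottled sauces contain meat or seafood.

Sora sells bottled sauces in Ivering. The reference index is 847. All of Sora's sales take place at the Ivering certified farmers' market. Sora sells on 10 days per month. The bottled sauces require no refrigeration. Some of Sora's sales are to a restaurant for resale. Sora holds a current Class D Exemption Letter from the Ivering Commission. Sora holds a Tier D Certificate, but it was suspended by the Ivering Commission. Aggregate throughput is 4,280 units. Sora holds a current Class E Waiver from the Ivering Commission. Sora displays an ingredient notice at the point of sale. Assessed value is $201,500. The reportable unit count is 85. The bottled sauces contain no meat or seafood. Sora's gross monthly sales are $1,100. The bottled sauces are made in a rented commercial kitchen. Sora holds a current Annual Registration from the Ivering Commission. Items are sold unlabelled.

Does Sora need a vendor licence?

Yes — Sora must hold a vendor licence.

All of (a)'s requirements are met (an ingredient notice is displayed; all sales are at a certified farmers' market). But: (e) operates against (a): a current Annual Registration is held. (f) applies (a current Class D Exemption Letter is held), but is set aside by (g): (g) applies — some sales are to a restaurant for resale. (h) would limit (g) — a current Class E Waiver is held — but (i) sets (h) aside: (i) operates against (h): the reference index is 847, less than the 868 limit. (j), which would lift (i), is inapplicable — no current Tier D Certificate is held. So (a) is unavailable.
Exception (b) requires that each item is individually labelled with the seller's name and address; but items are sold unlabelled, so (b) is unavailable.
Exception (c) requires that gross monthly sales are less than $1,080; but gross monthly sales are $1,100, not less than $1,080, so (c) is unavailable.
Exception (d) does not apply: the bottled sauces are made in a commercial kitchen, not a home kitchen.
Every exception is unavailable, so the rule governs.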